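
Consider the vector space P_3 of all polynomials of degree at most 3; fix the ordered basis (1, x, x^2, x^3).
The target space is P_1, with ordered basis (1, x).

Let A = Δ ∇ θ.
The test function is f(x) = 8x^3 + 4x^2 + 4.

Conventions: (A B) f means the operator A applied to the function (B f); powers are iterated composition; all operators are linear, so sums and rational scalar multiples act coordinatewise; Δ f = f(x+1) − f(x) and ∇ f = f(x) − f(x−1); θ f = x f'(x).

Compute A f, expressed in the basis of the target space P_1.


θ f = 24x^3 + 8x^2
∇ θ f = 72x^2 - 56x + 16
Δ ∇ θ f = 144x + 16

the image equals g(x) = 144x + 16


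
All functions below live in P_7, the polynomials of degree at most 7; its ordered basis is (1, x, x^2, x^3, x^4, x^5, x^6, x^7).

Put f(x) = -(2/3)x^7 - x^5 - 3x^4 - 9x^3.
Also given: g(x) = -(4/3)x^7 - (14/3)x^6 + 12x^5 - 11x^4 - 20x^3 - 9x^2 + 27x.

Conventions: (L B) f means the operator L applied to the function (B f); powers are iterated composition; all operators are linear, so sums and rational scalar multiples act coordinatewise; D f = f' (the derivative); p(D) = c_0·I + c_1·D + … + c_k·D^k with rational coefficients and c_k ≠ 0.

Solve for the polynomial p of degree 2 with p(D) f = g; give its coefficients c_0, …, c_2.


p(D) = 2·I + D − (1/2)·D^2, i.e. c_0 = 2, c_1 = 1, c_2 = -1/2

D^0 f = -(2/3)x^7 - x^5 - 3x^4 - 9x^3
D^1 f = -(14/3)x^6 - 5x^4 - 12x^3 - 27x^2
D^2 f = -28x^5 - 20x^3 - 36x^2 - 54x
matching coefficients of g against c_0 f + c_1 Df + … from the top degree down determines the c_i
solution: c_0 = 2, c_1 = 1, c_2 = -1/2


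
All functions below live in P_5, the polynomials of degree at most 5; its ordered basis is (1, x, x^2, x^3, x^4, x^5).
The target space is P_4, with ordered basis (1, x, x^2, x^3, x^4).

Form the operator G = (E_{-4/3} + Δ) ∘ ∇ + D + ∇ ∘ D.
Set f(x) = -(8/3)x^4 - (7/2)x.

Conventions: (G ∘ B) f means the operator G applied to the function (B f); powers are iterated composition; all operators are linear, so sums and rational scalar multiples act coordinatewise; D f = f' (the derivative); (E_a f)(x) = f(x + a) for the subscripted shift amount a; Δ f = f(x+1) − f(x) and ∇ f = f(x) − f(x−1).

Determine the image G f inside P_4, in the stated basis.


the image equals g(x) = -(64/3)x^3 - (16/3)x^2 - (704/9)x + 3857/81

∇ f = -(32/3)x^3 + 16x^2 - (32/3)x - 5/6
E_{-4/3} ∇ f = -(32/3)x^3 + (176/3)x^2 - (992/9)x + 10873/162
Δ ∇ f = -32x^2 - 16/3
(E_{-4/3} + Δ) ∇ f = -(32/3)x^3 + (80/3)x^2 - (992/9)x + 10009/162
D f = -(32/3)x^3 - 7/2
D f = -(32/3)x^3 - 7/2
∇ D f = -32x^2 + 32x - 32/3
((E_{-4/3} + Δ) ∘ ∇ + D + ∇ ∘ D) f = -(64/3)x^3 - (16/3)x^2 - (704/9)x + 3857/81


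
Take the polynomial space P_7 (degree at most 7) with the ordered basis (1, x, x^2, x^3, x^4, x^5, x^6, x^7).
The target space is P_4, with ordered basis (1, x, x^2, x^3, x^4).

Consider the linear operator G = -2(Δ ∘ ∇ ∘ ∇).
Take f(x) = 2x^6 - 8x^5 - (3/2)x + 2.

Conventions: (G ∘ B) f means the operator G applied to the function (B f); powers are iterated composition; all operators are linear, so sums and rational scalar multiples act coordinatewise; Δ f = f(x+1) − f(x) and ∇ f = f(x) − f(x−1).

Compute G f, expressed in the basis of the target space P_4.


∇ f = 12x^5 - 70x^4 + 120x^3 - 110x^2 + 52x - 23/2
∇ ∇ f = 60x^4 - 400x^3 + 900x^2 - 920x + 364
Δ ∇ ∇ f = 240x^3 - 840x^2 + 840x - 360
(-2(Δ ∘ ∇ ∘ ∇)) f = -480x^3 + 1680x^2 - 1680x + 720

the result is g(x) = -480x^3 + 1680x^2 - 1680x + 720


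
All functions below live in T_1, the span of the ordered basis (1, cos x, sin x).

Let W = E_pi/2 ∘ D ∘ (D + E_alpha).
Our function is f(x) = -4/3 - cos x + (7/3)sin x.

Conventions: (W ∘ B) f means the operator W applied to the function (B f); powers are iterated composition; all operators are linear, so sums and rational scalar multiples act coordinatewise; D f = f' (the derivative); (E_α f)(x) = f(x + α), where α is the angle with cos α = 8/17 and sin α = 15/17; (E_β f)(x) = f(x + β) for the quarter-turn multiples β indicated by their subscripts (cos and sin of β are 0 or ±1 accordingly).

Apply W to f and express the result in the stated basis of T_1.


D f = (7/3)cos x + sin x
E_alpha f = -4/3 + (27/17)cos x + (101/51)sin x
(D + E_alpha) f = -4/3 + (200/51)cos x + (152/51)sin x
D (D + E_alpha) f = (152/51)cos x - (200/51)sin x
E_pi/2 D (D + E_alpha) f = -(200/51)cos x - (152/51)sin x

the result is g(x) = -(200/51)cos x - (152/51)sin x


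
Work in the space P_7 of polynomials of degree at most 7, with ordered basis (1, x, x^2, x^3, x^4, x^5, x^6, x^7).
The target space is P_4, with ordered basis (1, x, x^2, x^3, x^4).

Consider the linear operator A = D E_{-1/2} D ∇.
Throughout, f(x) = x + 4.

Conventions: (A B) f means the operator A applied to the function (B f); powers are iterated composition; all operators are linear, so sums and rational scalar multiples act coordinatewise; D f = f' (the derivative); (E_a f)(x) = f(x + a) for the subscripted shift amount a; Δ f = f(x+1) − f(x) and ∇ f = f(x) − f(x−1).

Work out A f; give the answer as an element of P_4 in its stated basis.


the image equals g(x) = 0

∇ f = 1
D ∇ f = 0
E_{-1/2} (D ∇) f = 0
D E_{-1/2} (D ∇) f = 0


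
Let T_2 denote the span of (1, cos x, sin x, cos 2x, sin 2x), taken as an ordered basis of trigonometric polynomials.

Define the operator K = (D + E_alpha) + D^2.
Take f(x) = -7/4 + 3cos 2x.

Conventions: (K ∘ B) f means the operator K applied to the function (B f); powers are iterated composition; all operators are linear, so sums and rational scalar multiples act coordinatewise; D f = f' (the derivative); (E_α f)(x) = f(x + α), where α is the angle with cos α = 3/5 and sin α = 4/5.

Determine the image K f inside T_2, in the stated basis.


the result is g(x) = -7/4 - (321/25)cos 2x - (222/25)sin 2x

D f = -6sin 2x
E_alpha f = -7/4 - (21/25)cos 2x - (72/25)sin 2x
(D + E_alpha) f = -7/4 - (21/25)cos 2x - (222/25)sin 2x
D f = -6sin 2x
D D f = -12cos 2x
((D + E_alpha) + D^2) f = -7/4 - (321/25)cos 2x - (222/25)sin 2x


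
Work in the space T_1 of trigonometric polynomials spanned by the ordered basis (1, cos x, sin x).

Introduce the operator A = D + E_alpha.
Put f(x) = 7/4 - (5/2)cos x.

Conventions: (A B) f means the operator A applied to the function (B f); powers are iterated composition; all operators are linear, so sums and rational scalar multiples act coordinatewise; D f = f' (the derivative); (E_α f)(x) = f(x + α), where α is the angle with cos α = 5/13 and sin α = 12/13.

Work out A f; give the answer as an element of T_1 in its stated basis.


D f = (5/2)sin x
E_alpha f = 7/4 - (25/26)cos x + (30/13)sin x
(D + E_alpha) f = 7/4 - (25/26)cos x + (125/26)sin x

the image equals g(x) = 7/4 - (25/26)cos x + (125/26)sin x


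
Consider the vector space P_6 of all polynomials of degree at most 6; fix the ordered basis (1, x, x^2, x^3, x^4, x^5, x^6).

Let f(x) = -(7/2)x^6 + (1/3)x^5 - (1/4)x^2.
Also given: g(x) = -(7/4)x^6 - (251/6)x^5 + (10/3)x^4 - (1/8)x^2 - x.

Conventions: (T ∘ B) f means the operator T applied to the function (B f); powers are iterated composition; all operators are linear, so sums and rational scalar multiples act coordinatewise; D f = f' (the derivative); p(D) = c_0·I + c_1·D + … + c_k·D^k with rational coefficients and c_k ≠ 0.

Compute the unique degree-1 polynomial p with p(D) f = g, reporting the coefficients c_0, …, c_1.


c_0 = 1/2, c_1 = 2

D^0 f = -(7/2)x^6 + (1/3)x^5 - (1/4)x^2
D^1 f = -21x^5 + (5/3)x^4 - (1/2)x
matching coefficients of g against c_0 f + c_1 Df + … from the top degree down determines the c_i
solution: c_0 = 1/2, c_1 = 2


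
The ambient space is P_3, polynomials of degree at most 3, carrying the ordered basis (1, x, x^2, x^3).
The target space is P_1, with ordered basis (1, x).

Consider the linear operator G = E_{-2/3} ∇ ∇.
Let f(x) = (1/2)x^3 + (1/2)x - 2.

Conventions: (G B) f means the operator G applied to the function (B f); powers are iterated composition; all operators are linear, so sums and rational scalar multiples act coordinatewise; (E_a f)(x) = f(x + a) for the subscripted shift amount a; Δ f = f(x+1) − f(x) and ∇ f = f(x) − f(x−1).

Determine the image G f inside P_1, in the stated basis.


g(x) = 3x - 5

∇ f = (3/2)x^2 - (3/2)x + 1
∇ ∇ f = 3x - 3
E_{-2/3} (∇ ∇) f = 3x - 5


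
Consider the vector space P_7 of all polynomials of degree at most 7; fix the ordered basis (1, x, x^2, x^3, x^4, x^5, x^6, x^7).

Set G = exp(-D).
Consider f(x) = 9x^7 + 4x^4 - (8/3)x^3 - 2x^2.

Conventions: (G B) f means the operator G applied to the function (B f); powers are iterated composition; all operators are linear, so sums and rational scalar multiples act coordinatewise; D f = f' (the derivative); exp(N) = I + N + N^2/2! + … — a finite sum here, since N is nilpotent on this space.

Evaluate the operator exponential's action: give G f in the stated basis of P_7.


order-1 term: -63x^6 - 16x^3 + 8x^2 + 4x
order-2 term: 189x^5 + 24x^2 - 8x - 2
order-3 term: -315x^4 - 16x + 8/3
order-4 term: 315x^3 + 4
order-5 term: -189x^2
order-6 term: 63x
order-7 term: -9
the series for exp(-D) f terminates at order 7
exp(-D) f = 9x^7 - 63x^6 + 189x^5 - 311x^4 + (889/3)x^3 - 159x^2 + 43x - 13/3

the image equals g(x) = 9x^7 - 63x^6 + 189x^5 - 311x^4 + (889/3)x^3 - 159x^2 + 43x - 13/3


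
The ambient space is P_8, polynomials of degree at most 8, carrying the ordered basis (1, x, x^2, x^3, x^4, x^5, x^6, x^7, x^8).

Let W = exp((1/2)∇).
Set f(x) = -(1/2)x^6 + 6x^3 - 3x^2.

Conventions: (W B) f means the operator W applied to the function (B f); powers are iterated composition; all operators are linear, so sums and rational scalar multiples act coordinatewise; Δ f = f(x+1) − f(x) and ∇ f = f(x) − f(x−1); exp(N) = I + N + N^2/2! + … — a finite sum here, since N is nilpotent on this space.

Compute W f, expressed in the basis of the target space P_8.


order-1 term: -(3/2)x^5 + (15/4)x^4 - 5x^3 + (51/4)x^2 - (27/2)x + 19/4
order-2 term: -(15/8)x^4 + (15/2)x^3 - (105/8)x^2 + (63/4)x - 73/8
order-3 term: -(5/4)x^3 + (45/8)x^2 - (75/8)x + 51/8
order-4 term: -(15/32)x^2 + (15/8)x - 65/32
order-5 term: -(3/32)x + 15/64
order-6 term: -1/128
the series for exp((1/2)∇) f terminates at order 6
exp((1/2)∇) f = -(1/2)x^6 - (3/2)x^5 + (15/8)x^4 + (29/4)x^3 + (57/32)x^2 - (171/32)x + 25/128

g(x) = -(1/2)x^6 - (3/2)x^5 + (15/8)x^4 + (29/4)x^3 + (57/32)x^2 - (171/32)x + 25/128


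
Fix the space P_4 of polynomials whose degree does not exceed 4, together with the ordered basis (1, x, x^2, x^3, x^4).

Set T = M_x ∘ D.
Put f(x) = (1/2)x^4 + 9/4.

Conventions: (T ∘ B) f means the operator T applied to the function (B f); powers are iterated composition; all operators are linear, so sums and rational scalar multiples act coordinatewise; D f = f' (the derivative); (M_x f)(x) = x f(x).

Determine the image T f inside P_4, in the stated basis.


D f = 2x^3
M_x D f = 2x^4

the result is g(x) = 2x^4


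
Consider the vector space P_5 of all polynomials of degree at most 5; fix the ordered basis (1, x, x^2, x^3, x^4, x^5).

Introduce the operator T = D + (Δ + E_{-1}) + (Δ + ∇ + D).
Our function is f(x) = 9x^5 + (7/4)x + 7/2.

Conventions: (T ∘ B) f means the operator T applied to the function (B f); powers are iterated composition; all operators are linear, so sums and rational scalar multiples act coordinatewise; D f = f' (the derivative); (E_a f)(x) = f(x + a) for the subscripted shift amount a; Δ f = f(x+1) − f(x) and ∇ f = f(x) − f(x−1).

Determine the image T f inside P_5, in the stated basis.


D f = 45x^4 + 7/4
Δ f = 45x^4 + 90x^3 + 90x^2 + 45x + 43/4
E_{-1} f = 9x^5 - 45x^4 + 90x^3 - 90x^2 + (187/4)x - 29/4
(Δ + E_{-1}) f = 9x^5 + 180x^3 + (367/4)x + 7/2
Δ f = 45x^4 + 90x^3 + 90x^2 + 45x + 43/4
∇ f = 45x^4 - 90x^3 + 90x^2 - 45x + 43/4
D f = 45x^4 + 7/4
(Δ + ∇ + D) f = 135x^4 + 180x^2 + 93/4
(D + (Δ + E_{-1}) + (Δ + ∇ + D)) f = 9x^5 + 180x^4 + 180x^3 + 180x^2 + (367/4)x + 57/2

the result is g(x) = 9x^5 + 180x^4 + 180x^3 + 180x^2 + (367/4)x + 57/2


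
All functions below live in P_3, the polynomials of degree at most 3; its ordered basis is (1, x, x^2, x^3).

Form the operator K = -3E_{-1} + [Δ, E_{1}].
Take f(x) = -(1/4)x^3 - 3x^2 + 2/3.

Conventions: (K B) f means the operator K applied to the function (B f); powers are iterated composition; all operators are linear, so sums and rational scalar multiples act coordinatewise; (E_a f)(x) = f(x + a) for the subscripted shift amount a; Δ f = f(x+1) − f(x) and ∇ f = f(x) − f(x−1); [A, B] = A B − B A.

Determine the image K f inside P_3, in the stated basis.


E_{-1} f = -(1/4)x^3 - (9/4)x^2 + (21/4)x - 25/12
(-3E_{-1}) f = (3/4)x^3 + (27/4)x^2 - (63/4)x + 25/4
E_{1} f = -(1/4)x^3 - (15/4)x^2 - (27/4)x - 31/12
Δ E_{1} f = -(3/4)x^2 - (33/4)x - 43/4
Δ f = -(3/4)x^2 - (27/4)x - 13/4
E_{1} Δ f = -(3/4)x^2 - (33/4)x - 43/4
[Δ, E_{1}] f = 0
(-3E_{-1} + [Δ, E_{1}]) f = (3/4)x^3 + (27/4)x^2 - (63/4)x + 25/4

g(x) = (3/4)x^3 + (27/4)x^2 - (63/4)x + 25/4


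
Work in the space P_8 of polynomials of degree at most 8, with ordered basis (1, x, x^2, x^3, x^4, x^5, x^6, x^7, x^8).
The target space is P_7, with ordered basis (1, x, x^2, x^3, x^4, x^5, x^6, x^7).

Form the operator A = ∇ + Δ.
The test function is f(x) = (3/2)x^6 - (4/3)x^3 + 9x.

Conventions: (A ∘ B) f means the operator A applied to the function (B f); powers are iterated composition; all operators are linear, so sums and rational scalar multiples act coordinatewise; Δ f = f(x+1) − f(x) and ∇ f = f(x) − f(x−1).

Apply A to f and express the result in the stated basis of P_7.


∇ f = 9x^5 - (45/2)x^4 + 30x^3 - (53/2)x^2 + 13x + 37/6
Δ f = 9x^5 + (45/2)x^4 + 30x^3 + (37/2)x^2 + 5x + 55/6
(∇ + Δ) f = 18x^5 + 60x^3 - 8x^2 + 18x + 46/3

g(x) = 18x^5 + 60x^3 - 8x^2 + 18x + 46/3


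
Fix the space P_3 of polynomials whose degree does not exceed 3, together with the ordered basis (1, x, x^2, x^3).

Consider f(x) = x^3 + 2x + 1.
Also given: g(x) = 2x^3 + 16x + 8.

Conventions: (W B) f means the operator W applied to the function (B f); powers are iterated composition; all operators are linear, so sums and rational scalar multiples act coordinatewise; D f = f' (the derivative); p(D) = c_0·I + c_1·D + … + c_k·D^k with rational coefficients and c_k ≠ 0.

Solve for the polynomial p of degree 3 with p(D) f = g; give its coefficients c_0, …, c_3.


D^0 f = x^3 + 2x + 1
D^1 f = 3x^2 + 2
D^2 f = 6x
D^3 f = 6
matching coefficients of g against c_0 f + c_1 Df + … from the top degree down determines the c_i
solution: c_0 = 2, c_1 = 0, c_2 = 2, c_3 = 1

p(D) = 2·I + 2·D^2 + D^3, i.e. c_0 = 2, c_1 = 0, c_2 = 2, c_3 = 1


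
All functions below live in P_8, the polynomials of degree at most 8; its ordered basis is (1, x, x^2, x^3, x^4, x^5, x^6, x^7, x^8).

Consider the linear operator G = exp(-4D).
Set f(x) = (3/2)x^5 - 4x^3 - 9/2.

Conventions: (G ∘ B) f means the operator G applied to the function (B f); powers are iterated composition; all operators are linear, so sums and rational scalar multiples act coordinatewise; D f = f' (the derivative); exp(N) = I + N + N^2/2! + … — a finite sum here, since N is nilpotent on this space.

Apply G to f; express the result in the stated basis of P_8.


order-1 term: -30x^4 + 48x^2
order-2 term: 240x^3 - 192x
order-3 term: -960x^2 + 256
order-4 term: 1920x
order-5 term: -1536
the series for exp(-4D) f terminates at order 5
exp(-4D) f = (3/2)x^5 - 30x^4 + 236x^3 - 912x^2 + 1728x - 2569/2

g(x) = (3/2)x^5 - 30x^4 + 236x^3 - 912x^2 + 1728x - 2569/2


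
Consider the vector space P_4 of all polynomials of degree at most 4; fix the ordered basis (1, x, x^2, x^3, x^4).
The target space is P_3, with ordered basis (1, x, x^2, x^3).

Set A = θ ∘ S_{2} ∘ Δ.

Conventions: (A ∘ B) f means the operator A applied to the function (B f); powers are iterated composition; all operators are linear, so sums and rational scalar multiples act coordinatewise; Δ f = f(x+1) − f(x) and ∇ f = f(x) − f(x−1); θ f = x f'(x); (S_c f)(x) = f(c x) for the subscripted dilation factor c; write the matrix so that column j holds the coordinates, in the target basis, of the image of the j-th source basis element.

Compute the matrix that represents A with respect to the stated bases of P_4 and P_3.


the matrix is [[0, 0, 0, 0, 0]; [0, 0, 4, 6, 8]; [0, 0, 0, 24, 48]; [0, 0, 0, 0, 96]] (rows listed top to bottom)

image of 1: 0
image of x: 0
image of x^2: 4x
image of x^3: 24x^2 + 6x
image of x^4: 96x^3 + 48x^2 + 8x
each image's coordinates form column j of the matrix


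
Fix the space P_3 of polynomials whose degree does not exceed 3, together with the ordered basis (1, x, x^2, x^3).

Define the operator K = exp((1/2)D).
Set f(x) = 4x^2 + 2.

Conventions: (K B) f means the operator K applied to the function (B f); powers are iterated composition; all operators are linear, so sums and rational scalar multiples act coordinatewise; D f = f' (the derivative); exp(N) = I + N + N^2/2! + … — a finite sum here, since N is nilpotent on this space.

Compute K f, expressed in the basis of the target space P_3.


the result is g(x) = 4x^2 + 4x + 3

order-1 term: 4x
order-2 term: 1
the series for exp((1/2)D) f terminates at order 2
exp((1/2)D) f = 4x^2 + 4x + 3


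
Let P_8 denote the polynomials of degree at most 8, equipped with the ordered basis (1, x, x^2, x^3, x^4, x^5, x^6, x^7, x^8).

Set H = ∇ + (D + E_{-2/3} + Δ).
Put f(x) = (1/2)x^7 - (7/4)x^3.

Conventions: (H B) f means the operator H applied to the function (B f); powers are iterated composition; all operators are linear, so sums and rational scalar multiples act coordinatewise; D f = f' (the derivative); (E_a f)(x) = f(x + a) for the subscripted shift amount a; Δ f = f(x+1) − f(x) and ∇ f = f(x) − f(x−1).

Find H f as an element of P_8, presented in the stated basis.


∇ f = (7/2)x^6 - (21/2)x^5 + (35/2)x^4 - (35/2)x^3 + (21/4)x^2 + (7/4)x - 5/4
D f = (7/2)x^6 - (21/4)x^2
E_{-2/3} f = (1/2)x^7 - (7/3)x^6 + (14/3)x^5 - (140/27)x^4 + (553/324)x^3 + (343/162)x^2 - (1477/729)x + 1070/2187
Δ f = (7/2)x^6 + (21/2)x^5 + (35/2)x^4 + (35/2)x^3 + (21/4)x^2 - (7/4)x - 5/4
(D + E_{-2/3} + Δ) f = (1/2)x^7 + (14/3)x^6 + (91/6)x^5 + (665/54)x^4 + (6223/324)x^3 + (343/162)x^2 - (11011/2916)x - 6655/8748
(∇ + (D + E_{-2/3} + Δ)) f = (1/2)x^7 + (49/6)x^6 + (14/3)x^5 + (805/27)x^4 + (553/324)x^3 + (2387/324)x^2 - (1477/729)x - 8795/4374

the result is g(x) = (1/2)x^7 + (49/6)x^6 + (14/3)x^5 + (805/27)x^4 + (553/324)x^3 + (2387/324)x^2 - (1477/729)x - 8795/4374


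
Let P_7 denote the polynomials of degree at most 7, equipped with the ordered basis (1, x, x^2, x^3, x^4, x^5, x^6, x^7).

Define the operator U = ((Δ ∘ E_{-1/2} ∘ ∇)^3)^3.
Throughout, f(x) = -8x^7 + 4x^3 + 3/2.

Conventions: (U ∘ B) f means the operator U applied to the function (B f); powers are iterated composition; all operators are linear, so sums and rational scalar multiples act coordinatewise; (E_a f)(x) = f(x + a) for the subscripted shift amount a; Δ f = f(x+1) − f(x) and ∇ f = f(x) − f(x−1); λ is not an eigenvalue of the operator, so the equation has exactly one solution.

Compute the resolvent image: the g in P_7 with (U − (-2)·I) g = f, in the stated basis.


the result is g(x) = -4x^7 + 2x^3 + 3/4

write g with unknown coordinates in the stated basis and equate coefficients in (U − (-2)·I) g = f
solving from the highest basis element down gives g = -4x^7 + 2x^3 + 3/4
check: U g = 0
so U g − (-2)·g = -8x^7 + 4x^3 + 3/2 = f ✓


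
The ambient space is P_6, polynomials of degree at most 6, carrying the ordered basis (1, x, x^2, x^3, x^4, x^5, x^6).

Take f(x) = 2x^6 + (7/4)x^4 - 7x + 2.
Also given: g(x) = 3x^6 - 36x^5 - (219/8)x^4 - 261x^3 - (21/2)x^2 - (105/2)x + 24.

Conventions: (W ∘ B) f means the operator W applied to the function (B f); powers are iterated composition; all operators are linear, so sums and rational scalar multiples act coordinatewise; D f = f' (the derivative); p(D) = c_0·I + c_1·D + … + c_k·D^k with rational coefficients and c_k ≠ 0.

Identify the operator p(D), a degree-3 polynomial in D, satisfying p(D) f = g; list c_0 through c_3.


D^0 f = 2x^6 + (7/4)x^4 - 7x + 2
D^1 f = 12x^5 + 7x^3 - 7
D^2 f = 60x^4 + 21x^2
D^3 f = 240x^3 + 42x
matching coefficients of g against c_0 f + c_1 Df + … from the top degree down determines the c_i
solution: c_0 = 3/2, c_1 = -3, c_2 = -1/2, c_3 = -1

c_0 = 3/2, c_1 = -3, c_2 = -1/2, c_3 = -1


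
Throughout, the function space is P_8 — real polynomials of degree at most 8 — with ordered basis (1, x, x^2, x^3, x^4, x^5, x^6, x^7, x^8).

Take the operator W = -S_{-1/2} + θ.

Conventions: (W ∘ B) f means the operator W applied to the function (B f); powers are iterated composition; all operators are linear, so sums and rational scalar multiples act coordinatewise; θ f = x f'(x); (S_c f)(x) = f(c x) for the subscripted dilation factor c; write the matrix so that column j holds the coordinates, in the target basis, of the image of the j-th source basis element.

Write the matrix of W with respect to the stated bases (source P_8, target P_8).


image of 1: -1
image of x: (3/2)x
image of x^2: (7/4)x^2
image of x^3: (25/8)x^3
image of x^4: (63/16)x^4
image of x^5: (161/32)x^5
image of x^6: (383/64)x^6
image of x^7: (897/128)x^7
image of x^8: (2047/256)x^8
each image's coordinates form column j of the matrix

the matrix is [[-1, 0, 0, 0, 0, 0, 0, 0, 0]; [0, 3/2, 0, 0, 0, 0, 0, 0, 0]; [0, 0, 7/4, 0, 0, 0, 0, 0, 0]; [0, 0, 0, 25/8, 0, 0, 0, 0, 0]; [0, 0, 0, 0, 63/16, 0, 0, 0, 0]; [0, 0, 0, 0, 0, 161/32, 0, 0, 0]; [0, 0, 0, 0, 0, 0, 383/64, 0, 0]; [0, 0, 0, 0, 0, 0, 0, 897/128, 0]; [0, 0, 0, 0, 0, 0, 0, 0, 2047/256]] (rows listed top to bottom)


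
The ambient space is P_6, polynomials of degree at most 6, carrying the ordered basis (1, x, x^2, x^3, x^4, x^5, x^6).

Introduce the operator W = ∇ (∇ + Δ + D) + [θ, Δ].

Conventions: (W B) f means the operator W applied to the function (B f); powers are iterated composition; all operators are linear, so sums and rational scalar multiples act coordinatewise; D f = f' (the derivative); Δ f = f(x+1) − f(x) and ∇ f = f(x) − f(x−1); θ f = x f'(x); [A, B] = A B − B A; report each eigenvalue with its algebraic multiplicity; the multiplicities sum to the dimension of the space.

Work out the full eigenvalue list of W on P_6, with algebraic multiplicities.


λ = 0 (multiplicity 7)

image of 1: 0
image of x: -1
image of x^2: -2x + 4
image of x^3: -3x^2 + 12x - 12
image of x^4: -4x^3 + 24x^2 - 48x + 16
image of x^5: -5x^4 + 40x^3 - 120x^2 + 80x - 40
image of x^6: -6x^5 + 60x^4 - 240x^3 + 240x^2 - 240x + 64
the matrix is upper triangular; its diagonal is (0, 0, 0, 0, 0, 0, 0)
for a triangular matrix the eigenvalues are the diagonal entries, with algebraic multiplicity their repetition count


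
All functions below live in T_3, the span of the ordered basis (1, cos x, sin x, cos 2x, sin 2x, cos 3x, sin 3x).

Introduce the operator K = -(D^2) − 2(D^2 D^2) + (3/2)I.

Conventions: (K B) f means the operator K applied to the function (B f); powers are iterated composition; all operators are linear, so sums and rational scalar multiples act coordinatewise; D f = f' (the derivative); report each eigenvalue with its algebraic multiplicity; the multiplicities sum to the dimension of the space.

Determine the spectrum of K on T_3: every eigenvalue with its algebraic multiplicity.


λ = -303/2 (multiplicity 2), λ = -53/2 (multiplicity 2), λ = 1/2 (multiplicity 2), λ = 3/2 (multiplicity 1)

image of 1: 3/2
image of cos x: (1/2)cos x
image of sin x: (1/2)sin x
image of cos 2x: -(53/2)cos 2x
image of sin 2x: -(53/2)sin 2x
image of cos 3x: -(303/2)cos 3x
image of sin 3x: -(303/2)sin 3x
the matrix is diagonal; its diagonal is (3/2, 1/2, 1/2, -53/2, -53/2, -303/2, -303/2)
for a triangular matrix the eigenvalues are the diagonal entries, with algebraic multiplicity their repetition count


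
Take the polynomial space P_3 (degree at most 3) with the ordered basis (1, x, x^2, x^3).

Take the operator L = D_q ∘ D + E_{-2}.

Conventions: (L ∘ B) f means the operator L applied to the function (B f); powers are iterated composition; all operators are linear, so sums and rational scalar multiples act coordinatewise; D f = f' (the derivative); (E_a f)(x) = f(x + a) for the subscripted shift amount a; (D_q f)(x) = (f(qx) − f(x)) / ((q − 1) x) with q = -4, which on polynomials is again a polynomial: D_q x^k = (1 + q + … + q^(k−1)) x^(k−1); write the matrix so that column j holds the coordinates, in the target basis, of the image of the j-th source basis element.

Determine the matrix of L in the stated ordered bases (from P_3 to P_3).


image of 1: 1
image of x: x - 2
image of x^2: x^2 - 4x + 6
image of x^3: x^3 - 6x^2 + 3x - 8
each image's coordinates form column j of the matrix

the matrix is [[1, -2, 6, -8]; [0, 1, -4, 3]; [0, 0, 1, -6]; [0, 0, 0, 1]] (rows listed top to bottom)


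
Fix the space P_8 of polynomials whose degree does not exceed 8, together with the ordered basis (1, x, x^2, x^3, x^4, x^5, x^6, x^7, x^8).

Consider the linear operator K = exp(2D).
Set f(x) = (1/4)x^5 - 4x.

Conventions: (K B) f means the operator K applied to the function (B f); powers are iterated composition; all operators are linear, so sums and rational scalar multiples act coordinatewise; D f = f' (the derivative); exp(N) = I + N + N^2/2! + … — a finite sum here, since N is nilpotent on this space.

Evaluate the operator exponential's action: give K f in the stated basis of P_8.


order-1 term: (5/2)x^4 - 8
order-2 term: 10x^3
order-3 term: 20x^2
order-4 term: 20x
order-5 term: 8
the series for exp(2D) f terminates at order 5
exp(2D) f = (1/4)x^5 + (5/2)x^4 + 10x^3 + 20x^2 + 16x

g(x) = (1/4)x^5 + (5/2)x^4 + 10x^3 + 20x^2 + 16x


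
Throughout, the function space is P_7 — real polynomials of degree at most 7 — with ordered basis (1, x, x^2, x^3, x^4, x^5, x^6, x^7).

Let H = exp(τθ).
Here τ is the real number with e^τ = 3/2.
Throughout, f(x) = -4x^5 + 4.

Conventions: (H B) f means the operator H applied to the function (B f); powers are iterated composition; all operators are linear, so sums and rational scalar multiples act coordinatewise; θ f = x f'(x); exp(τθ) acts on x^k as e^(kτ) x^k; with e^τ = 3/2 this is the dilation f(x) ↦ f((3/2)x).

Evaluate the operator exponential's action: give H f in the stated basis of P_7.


the image equals g(x) = -(243/8)x^5 + 4

exp(τθ) x^k = e^(kτ) x^k; with e^τ = 3/2 this sends x^k to (3/2)^k x^k
x^5 ↦ 243/32 x^5
applying this coordinatewise to f: exp(τθ) f = -(243/8)x^5 + 4


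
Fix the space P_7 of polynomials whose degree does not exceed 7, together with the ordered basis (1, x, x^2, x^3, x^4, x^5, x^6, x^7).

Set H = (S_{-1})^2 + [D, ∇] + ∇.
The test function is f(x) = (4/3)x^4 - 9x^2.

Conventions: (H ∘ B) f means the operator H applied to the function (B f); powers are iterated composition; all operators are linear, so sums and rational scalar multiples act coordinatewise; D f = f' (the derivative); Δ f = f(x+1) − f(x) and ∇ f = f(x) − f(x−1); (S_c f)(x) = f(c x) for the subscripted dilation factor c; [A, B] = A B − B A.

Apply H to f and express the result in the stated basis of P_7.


the image equals g(x) = (4/3)x^4 + (16/3)x^3 - 17x^2 - (38/3)x + 23/3

S_{-1} f = (4/3)x^4 - 9x^2
S_{-1} S_{-1} f = (4/3)x^4 - 9x^2
∇ f = (16/3)x^3 - 8x^2 - (38/3)x + 23/3
D ∇ f = 16x^2 - 16x - 38/3
D f = (16/3)x^3 - 18x
∇ D f = 16x^2 - 16x - 38/3
[D, ∇] f = 0
∇ f = (16/3)x^3 - 8x^2 - (38/3)x + 23/3
((S_{-1})^2 + [D, ∇] + ∇) f = (4/3)x^4 + (16/3)x^3 - 17x^2 - (38/3)x + 23/3


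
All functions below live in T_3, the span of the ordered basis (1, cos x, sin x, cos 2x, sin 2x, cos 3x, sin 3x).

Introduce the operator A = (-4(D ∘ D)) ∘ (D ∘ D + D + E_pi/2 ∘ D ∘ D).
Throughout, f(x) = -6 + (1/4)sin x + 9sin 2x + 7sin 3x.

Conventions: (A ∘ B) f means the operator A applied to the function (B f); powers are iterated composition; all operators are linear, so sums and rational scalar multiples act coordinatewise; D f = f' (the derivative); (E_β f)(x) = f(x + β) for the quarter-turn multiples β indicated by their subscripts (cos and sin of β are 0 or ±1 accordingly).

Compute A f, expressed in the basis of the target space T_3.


the result is g(x) = -sin x + 288cos 2x + 3024cos 3x - 2268sin 3x

D f = (1/4)cos x + 18cos 2x + 21cos 3x
D D f = -(1/4)sin x - 36sin 2x - 63sin 3x
D f = (1/4)cos x + 18cos 2x + 21cos 3x
D f = (1/4)cos x + 18cos 2x + 21cos 3x
D D f = -(1/4)sin x - 36sin 2x - 63sin 3x
E_pi/2 D D f = -(1/4)cos x + 36sin 2x + 63cos 3x
(D ∘ D + D + E_pi/2 ∘ D ∘ D) f = -(1/4)sin x + 18cos 2x + 84cos 3x - 63sin 3x
D (D ∘ D + D + E_pi/2 ∘ D ∘ D) f = -(1/4)cos x - 36sin 2x - 189cos 3x - 252sin 3x
D D (D ∘ D + D + E_pi/2 ∘ D ∘ D) f = (1/4)sin x - 72cos 2x - 756cos 3x + 567sin 3x
(-4(D ∘ D)) (D ∘ D + D + E_pi/2 ∘ D ∘ D) f = -sin x + 288cos 2x + 3024cos 3x - 2268sin 3x


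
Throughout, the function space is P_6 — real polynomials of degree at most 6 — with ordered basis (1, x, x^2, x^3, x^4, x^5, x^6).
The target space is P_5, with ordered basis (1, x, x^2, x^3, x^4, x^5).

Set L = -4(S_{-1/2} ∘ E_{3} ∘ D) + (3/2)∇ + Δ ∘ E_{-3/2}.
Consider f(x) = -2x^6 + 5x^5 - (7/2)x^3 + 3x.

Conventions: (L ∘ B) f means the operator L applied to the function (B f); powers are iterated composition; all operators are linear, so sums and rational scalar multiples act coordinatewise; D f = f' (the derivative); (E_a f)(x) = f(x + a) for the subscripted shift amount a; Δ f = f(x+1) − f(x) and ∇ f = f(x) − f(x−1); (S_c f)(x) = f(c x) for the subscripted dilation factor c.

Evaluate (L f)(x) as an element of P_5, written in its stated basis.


D f = -12x^5 + 25x^4 - (21/2)x^2 + 3
E_{3} D f = -12x^5 - 155x^4 - 780x^3 - (3801/2)x^2 - 2223x - 1965/2
S_{-1/2} E_{3} D f = (3/8)x^5 - (155/16)x^4 + (195/2)x^3 - (3801/8)x^2 + (2223/2)x - 1965/2
(-4(S_{-1/2} ∘ E_{3} ∘ D)) f = -(3/2)x^5 + (155/4)x^4 - 390x^3 + (3801/2)x^2 - 4446x + 3930
∇ f = -12x^5 + 55x^4 - 90x^3 + (139/2)x^2 - (53/2)x + 13/2
((3/2)∇) f = -18x^5 + (165/2)x^4 - 135x^3 + (417/4)x^2 - (159/4)x + 39/4
E_{-3/2} f = -2x^6 + 23x^5 - 105x^4 + 244x^3 - (2439/8)x^2 + (3153/16)x - 855/16
Δ E_{-3/2} f = -12x^5 + 85x^4 - 230x^3 + 302x^2 - (779/4)x + 835/16
(-4(S_{-1/2} ∘ E_{3} ∘ D) + (3/2)∇ + Δ ∘ E_{-3/2}) f = -(63/2)x^5 + (825/4)x^4 - 755x^3 + (9227/4)x^2 - (9361/2)x + 63871/16

the image equals g(x) = -(63/2)x^5 + (825/4)x^4 - 755x^3 + (9227/4)x^2 - (9361/2)x + 63871/16


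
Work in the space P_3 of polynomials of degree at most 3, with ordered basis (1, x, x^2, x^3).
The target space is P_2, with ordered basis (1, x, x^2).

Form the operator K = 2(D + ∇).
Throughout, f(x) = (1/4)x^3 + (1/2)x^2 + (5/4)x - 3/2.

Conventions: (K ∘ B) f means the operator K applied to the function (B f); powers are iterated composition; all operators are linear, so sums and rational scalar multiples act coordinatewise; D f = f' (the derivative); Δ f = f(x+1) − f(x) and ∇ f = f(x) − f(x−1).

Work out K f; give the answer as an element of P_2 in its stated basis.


D f = (3/4)x^2 + x + 5/4
∇ f = (3/4)x^2 + (1/4)x + 1
(D + ∇) f = (3/2)x^2 + (5/4)x + 9/4
(2(D + ∇)) f = 3x^2 + (5/2)x + 9/2

g(x) = 3x^2 + (5/2)x + 9/2


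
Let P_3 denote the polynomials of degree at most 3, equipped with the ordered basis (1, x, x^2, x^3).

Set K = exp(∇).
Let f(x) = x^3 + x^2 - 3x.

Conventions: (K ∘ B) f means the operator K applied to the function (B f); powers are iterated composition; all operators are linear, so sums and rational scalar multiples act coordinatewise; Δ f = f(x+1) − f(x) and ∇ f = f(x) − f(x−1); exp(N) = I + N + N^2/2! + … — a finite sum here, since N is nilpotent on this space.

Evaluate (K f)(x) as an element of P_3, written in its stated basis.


order-1 term: 3x^2 - x - 3
order-2 term: 3x - 2
order-3 term: 1
the series for exp(∇) f terminates at order 3
exp(∇) f = x^3 + 4x^2 - x - 4

the result is g(x) = x^3 + 4x^2 - x - 4


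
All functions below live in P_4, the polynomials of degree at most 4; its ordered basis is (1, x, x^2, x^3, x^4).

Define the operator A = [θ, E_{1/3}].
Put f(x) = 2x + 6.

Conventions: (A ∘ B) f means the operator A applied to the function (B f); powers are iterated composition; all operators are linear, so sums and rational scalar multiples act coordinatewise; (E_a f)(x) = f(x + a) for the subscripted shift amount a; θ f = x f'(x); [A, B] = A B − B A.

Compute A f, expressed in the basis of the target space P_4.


the result is g(x) = -2/3

E_{1/3} f = 2x + 20/3
θ E_{1/3} f = 2x
θ f = 2x
E_{1/3} θ f = 2x + 2/3
[θ, E_{1/3}] f = -2/3


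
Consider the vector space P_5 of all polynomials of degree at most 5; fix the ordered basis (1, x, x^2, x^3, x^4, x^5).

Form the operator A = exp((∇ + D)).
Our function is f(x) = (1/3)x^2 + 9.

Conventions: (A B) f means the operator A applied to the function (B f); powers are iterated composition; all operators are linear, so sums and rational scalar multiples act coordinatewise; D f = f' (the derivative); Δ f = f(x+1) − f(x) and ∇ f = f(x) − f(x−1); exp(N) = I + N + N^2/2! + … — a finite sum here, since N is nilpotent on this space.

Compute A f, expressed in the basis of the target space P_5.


order-1 term: (4/3)x - 1/3
order-2 term: 4/3
the series for exp((∇ + D)) f terminates at order 2
exp((∇ + D)) f = (1/3)x^2 + (4/3)x + 10

the result is g(x) = (1/3)x^2 + (4/3)x + 10


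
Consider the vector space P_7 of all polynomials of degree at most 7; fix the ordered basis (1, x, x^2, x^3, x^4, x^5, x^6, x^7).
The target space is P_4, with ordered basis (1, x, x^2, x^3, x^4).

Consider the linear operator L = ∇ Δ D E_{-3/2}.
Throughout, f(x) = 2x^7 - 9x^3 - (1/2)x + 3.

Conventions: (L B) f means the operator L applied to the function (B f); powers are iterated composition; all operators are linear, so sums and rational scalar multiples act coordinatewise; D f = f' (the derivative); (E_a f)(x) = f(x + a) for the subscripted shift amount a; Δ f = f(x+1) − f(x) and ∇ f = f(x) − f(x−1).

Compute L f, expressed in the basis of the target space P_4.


the image equals g(x) = 420x^4 - 2520x^3 + 6090x^2 - 6930x + 12181/4

E_{-3/2} f = 2x^7 - 21x^6 + (189/2)x^5 - (945/4)x^4 + (2763/8)x^3 - (4455/16)x^2 + (3143/32)x - 3/64
D E_{-3/2} f = 14x^6 - 126x^5 + (945/2)x^4 - 945x^3 + (8289/8)x^2 - (4455/8)x + 3143/32
Δ (D E_{-3/2}) f = 84x^5 - 420x^4 + 910x^3 - 1050x^2 + (2325/4)x - 421/4
∇ Δ (D E_{-3/2}) f = 420x^4 - 2520x^3 + 6090x^2 - 6930x + 12181/4


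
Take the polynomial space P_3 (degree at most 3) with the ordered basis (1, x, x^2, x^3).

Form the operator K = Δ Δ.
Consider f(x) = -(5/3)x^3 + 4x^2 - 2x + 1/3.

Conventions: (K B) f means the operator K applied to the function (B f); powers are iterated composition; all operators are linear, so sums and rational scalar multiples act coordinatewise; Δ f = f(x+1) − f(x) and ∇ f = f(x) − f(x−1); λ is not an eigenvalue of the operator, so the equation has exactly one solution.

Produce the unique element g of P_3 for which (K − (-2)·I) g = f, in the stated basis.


write g with unknown coordinates in the stated basis and equate coefficients in (K − (-2)·I) g = f
solving from the highest basis element down gives g = -(5/6)x^3 + 2x^2 + (3/2)x + 2/3
check: K g = -5x - 1
so K g − (-2)·g = -(5/3)x^3 + 4x^2 - 2x + 1/3 = f ✓

g(x) = -(5/6)x^3 + 2x^2 + (3/2)x + 2/3


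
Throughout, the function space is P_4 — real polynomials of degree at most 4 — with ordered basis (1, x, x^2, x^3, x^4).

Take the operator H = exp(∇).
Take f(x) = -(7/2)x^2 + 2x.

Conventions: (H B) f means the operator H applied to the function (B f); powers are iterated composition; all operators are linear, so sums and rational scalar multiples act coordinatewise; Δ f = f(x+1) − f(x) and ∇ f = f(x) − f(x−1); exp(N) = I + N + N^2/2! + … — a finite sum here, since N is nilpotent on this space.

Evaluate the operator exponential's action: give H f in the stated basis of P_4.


the image equals g(x) = -(7/2)x^2 - 5x + 2

order-1 term: -7x + 11/2
order-2 term: -7/2
the series for exp(∇) f terminates at order 2
exp(∇) f = -(7/2)x^2 - 5x + 2


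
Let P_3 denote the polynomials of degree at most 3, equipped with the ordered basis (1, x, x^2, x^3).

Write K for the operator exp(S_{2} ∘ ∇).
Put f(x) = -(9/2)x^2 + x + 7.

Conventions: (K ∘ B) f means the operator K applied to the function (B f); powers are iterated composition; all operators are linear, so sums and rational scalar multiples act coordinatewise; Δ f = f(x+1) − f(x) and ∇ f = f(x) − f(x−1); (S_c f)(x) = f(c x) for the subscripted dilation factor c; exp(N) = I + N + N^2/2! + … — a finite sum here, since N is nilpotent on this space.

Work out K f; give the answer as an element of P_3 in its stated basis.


g(x) = -(9/2)x^2 - 17x + 7/2

order-1 term: -18x + 11/2
order-2 term: -9
the series for exp(S_{2} ∘ ∇) f terminates at order 2
exp(S_{2} ∘ ∇) f = -(9/2)x^2 - 17x + 7/2


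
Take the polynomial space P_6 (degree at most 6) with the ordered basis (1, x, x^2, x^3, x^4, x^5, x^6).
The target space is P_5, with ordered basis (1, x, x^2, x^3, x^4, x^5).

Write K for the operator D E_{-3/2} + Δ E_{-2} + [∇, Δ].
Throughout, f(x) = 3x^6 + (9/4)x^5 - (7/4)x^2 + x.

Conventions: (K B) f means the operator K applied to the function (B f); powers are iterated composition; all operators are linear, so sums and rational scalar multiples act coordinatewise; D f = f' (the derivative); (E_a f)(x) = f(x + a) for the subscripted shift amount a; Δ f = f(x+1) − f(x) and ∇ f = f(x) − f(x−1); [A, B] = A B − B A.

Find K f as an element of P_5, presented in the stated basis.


the result is g(x) = 36x^5 - (495/2)x^4 + 690x^3 - (7785/8)x^2 + 686x - 11935/64

E_{-3/2} f = 3x^6 - (99/4)x^5 + (675/8)x^4 - (1215/8)x^3 + (1201/8)x^2 - (4703/64)x + 1491/128
D E_{-3/2} f = 18x^5 - (495/4)x^4 + (675/2)x^3 - (3645/8)x^2 + (1201/4)x - 4703/64
E_{-2} f = 3x^6 - (135/4)x^5 + (315/2)x^4 - 390x^3 + (2153/4)x^2 - 388x + 111
Δ E_{-2} f = 18x^5 - (495/4)x^4 + (705/2)x^3 - (1035/2)x^2 + (1543/4)x - 113
Δ f = 18x^5 + (225/4)x^4 + (165/2)x^3 + (135/2)x^2 + (103/4)x + 9/2
∇ Δ f = 90x^4 + 45x^3 + 90x^2 + (45/2)x + 5/2
∇ f = 18x^5 - (135/4)x^4 + (75/2)x^3 - (45/2)x^2 + (13/4)x + 2
Δ ∇ f = 90x^4 + 45x^3 + 90x^2 + (45/2)x + 5/2
[∇, Δ] f = 0
(D E_{-3/2} + Δ E_{-2} + [∇, Δ]) f = 36x^5 - (495/2)x^4 + 690x^3 - (7785/8)x^2 + 686x - 11935/64


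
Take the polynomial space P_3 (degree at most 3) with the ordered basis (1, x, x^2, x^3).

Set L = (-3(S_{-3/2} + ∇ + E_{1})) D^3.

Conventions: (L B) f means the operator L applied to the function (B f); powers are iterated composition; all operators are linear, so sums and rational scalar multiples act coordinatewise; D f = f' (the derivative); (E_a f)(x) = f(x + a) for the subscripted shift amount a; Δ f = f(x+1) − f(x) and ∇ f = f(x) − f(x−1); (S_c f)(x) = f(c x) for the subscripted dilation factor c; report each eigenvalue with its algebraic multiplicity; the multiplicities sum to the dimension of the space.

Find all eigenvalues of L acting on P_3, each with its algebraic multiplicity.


image of 1: 0
image of x: 0
image of x^2: 0
image of x^3: -36
the matrix is upper triangular; its diagonal is (0, 0, 0, 0)
for a triangular matrix the eigenvalues are the diagonal entries, with algebraic multiplicity their repetition count

λ = 0 (multiplicity 4)


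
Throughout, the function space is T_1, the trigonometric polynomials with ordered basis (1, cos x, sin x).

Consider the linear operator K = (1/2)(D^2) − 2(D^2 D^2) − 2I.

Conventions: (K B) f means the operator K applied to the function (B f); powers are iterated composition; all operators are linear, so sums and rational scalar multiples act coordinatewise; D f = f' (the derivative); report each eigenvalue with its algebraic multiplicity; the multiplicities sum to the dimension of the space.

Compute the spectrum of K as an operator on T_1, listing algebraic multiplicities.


λ = -9/2 (multiplicity 2), λ = -2 (multiplicity 1)

image of 1: -2
image of cos x: -(9/2)cos x
image of sin x: -(9/2)sin x
the matrix is diagonal; its diagonal is (-2, -9/2, -9/2)
for a triangular matrix the eigenvalues are the diagonal entries, with algebraic multiplicity their repetition count
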